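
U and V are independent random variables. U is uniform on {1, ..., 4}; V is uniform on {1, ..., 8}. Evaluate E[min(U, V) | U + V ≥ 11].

Outcomes with U + V ≥ 11: (3,8), (4,7), (4,8), each with probability 1/32.
E[min(U, V) | U + V ≥ 11] = (3 + 4 + 4) / 3 = 11/3.

11/3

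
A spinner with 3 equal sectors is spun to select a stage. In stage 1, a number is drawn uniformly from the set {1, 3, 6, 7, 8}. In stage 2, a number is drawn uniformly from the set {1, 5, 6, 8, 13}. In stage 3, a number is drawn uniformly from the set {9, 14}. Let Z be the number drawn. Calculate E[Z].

77/10

E[Z | stage 1] = (1+3+6+7+8)/5 = 5.
E[Z | stage 2] = (1+5+6+8+13)/5 = 33/5.
E[Z | stage 3] = (9+14)/2 = 23/2.
E[Z] = (1/3)·(5) + (1/3)·(33/5) + (1/3)·(23/2) = 77/10.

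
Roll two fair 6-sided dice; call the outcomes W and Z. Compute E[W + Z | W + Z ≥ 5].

P(W + Z ≥ 5) = 5/6.
Summing (W+Z)·P(x,y) over outcomes with W + Z ≥ 5 gives 58/9.
E[W + Z | W + Z ≥ 5] = (58/9) / (5/6) = 116/15.

116/15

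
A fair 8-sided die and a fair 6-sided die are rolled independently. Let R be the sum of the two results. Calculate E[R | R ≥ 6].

P(R ≥ 6) = 19/24.
E[R | R ≥ 6] = (43/6) / (19/24) = 172/19.

172/19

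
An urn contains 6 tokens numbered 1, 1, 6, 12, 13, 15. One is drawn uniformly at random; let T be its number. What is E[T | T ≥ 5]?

P(T ≥ 5) = 2/3.
Σ over the event: 6·1/6 + 12·1/6 + 13·1/6 + 15·1/6 = 23/3.
E[T | T ≥ 5] = (23/3) / (2/3) = 23/2.

23/2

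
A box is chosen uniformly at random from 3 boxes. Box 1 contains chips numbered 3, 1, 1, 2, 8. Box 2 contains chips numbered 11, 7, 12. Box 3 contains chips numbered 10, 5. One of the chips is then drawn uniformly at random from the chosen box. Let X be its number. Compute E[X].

41/6

E[X | box 1] = (3+1+1+2+8)/5 = 3.
E[X | box 2] = (11+7+12)/3 = 10.
E[X | box 3] = (10+5)/2 = 15/2.
E[X] = (1/3)·(3) + (1/3)·(10) + (1/3)·(15/2) = 41/6.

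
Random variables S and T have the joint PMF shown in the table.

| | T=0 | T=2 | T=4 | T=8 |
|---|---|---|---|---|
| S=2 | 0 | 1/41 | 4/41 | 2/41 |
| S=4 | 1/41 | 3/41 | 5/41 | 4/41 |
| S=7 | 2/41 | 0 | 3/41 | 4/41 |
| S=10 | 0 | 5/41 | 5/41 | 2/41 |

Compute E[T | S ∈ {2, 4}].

P(S ∈ {2, 4}) = 20/41.
Σ T·P over the event = 2·(1/41) + 4·(4/41) + 8·(2/41) + 0·(1/41) + 2·(3/41) + 4·(5/41) + 8·(4/41) = 92/41.
E[T | S ∈ {2, 4}] = (92/41) / (20/41) = 23/5.

23/5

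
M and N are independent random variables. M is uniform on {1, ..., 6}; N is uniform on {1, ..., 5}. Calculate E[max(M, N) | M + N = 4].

8/3

P(M + N = 4) = 1/10.
Summing max(M,N)·P(x,y) over outcomes with M + N = 4 gives 4/15.
E[max(M, N) | M + N = 4] = (4/15) / (1/10) = 8/3.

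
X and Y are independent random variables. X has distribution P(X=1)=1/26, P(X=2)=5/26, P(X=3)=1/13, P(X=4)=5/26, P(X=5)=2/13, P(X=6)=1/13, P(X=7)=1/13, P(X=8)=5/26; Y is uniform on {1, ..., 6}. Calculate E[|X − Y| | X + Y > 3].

P(X + Y > 3) = 149/156.
Summing |X−Y|·P(x,y) over outcomes with X + Y > 3 gives 63/26.
E[|X − Y| | X + Y > 3] = (63/26) / (149/156) = 378/149.

378/149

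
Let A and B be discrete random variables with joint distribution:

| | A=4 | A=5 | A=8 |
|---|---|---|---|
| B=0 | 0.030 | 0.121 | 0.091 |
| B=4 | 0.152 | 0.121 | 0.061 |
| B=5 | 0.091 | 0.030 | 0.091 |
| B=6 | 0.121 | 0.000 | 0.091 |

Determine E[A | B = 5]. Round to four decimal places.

5.8585

P(B = 5) = 0.212.
Σ A·P over the event = 4·(0.091) + 5·(0.030) + 8·(0.091) = 1.242.
E[A | B = 5] = (1.242) / (0.212) = 5.8585.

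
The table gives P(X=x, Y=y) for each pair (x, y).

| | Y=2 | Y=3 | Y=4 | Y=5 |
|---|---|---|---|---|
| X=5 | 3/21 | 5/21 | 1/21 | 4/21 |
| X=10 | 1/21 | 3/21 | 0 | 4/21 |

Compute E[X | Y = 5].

15/2

P(Y = 5) = 8/21.
Σ X·P over the event = 5·(4/21) + 10·(4/21) = 20/7.
E[X | Y = 5] = (20/7) / (8/21) = 15/2.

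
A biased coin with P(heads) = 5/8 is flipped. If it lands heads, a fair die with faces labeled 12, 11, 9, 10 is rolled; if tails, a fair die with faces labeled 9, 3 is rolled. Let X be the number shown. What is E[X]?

E[X | heads] = (12+11+9+10)/4 = 21/2.
E[X | tails] = (9+3)/2 = 6.
E[X] = (5/8)·(21/2) + (3/8)·(6) = 141/16.

141/16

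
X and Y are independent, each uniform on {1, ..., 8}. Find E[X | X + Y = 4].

Outcomes with X + Y = 4: (1,3), (2,2), (3,1), each with probability 1/64.
E[X | X + Y = 4] = (1 + 2 + 3) / 3 = 2.

2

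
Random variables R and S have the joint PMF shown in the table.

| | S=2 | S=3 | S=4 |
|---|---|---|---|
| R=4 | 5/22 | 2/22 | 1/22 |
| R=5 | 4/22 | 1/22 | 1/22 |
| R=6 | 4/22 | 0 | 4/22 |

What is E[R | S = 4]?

11/2

P(S = 4) = 3/11.
Summing R·P(R=x,S=y) over the conditioning event gives 3/2.
E[R | S = 4] = (3/2) / (3/11) = 11/2.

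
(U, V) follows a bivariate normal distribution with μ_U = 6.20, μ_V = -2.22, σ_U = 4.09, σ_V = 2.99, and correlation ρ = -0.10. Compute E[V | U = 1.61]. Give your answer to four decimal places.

E[V | U=x] = μ_V + ρ(σ_V/σ_U)(x − μ_U) for jointly normal variables.
E[V | U=1.61] = -2.22 + (-0.10)·(2.99/4.09)·(1.61 − (6.20)) = -2.22 + (-0.073105)·(-4.59) = -1.8844.

-1.8844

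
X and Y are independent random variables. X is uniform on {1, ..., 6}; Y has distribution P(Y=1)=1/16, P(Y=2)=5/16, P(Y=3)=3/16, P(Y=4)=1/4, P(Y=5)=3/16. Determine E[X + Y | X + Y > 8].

193/20

P(X + Y > 8) = 5/24.
Summing (X+Y)·P(x,y) over outcomes with X + Y > 8 gives 193/96.
E[X + Y | X + Y > 8] = (193/96) / (5/24) = 193/20.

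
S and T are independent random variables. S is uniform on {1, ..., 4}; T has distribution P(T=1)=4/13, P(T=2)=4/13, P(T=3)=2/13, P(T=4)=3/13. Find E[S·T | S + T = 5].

P(S + T = 5) = 1/4.
Summing ST·P(x,y) over outcomes with S + T = 5 gives 16/13.
E[S·T | S + T = 5] = (16/13) / (1/4) = 64/13.

64/13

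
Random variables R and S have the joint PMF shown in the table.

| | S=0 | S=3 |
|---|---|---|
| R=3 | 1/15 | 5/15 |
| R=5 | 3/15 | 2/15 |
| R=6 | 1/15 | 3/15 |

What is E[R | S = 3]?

43/10

P(S = 3) = 2/3.
Σ R·P over the event = 3·(5/15) + 5·(2/15) + 6·(3/15) = 43/15.
E[R | S = 3] = (43/15) / (2/3) = 43/10.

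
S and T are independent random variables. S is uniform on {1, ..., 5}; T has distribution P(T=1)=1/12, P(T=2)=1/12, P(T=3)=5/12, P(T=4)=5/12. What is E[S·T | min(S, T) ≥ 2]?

259/22

P(min(S, T) ≥ 2) = 11/15.
Summing ST·P(x,y) over outcomes with min(S, T) ≥ 2 gives 259/30.
E[S·T | min(S, T) ≥ 2] = (259/30) / (11/15) = 259/22.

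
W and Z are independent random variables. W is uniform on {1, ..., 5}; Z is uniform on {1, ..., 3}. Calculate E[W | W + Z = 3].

3/2

P(W + Z = 3) = 2/15.
Summing W·P(x,y) over outcomes with W + Z = 3 gives 1/5.
E[W | W + Z = 3] = (1/5) / (2/15) = 3/2.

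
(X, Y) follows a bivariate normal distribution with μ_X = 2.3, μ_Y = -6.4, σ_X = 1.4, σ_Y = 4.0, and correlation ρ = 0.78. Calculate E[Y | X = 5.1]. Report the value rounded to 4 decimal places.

-0.1600

For a bivariate normal, E[Y | X=x] = μ_Y + ρ·(σ_Y/σ_X)·(x − μ_X).
E[Y | X=5.1] = -6.4 + (0.78)·(4.0/1.4)·(5.1 − (2.3)) = -6.4 + (2.22857)·(2.8) = -0.1600.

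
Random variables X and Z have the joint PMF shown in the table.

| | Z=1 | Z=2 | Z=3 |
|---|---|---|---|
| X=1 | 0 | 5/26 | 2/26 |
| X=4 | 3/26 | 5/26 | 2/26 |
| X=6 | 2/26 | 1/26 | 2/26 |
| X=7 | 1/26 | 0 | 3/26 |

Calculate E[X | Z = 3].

P(Z = 3) = 9/26.
Σ X·P over the event = 1·(2/26) + 4·(2/26) + 6·(2/26) + 7·(3/26) = 43/26.
E[X | Z = 3] = (43/26) / (9/26) = 43/9.

43/9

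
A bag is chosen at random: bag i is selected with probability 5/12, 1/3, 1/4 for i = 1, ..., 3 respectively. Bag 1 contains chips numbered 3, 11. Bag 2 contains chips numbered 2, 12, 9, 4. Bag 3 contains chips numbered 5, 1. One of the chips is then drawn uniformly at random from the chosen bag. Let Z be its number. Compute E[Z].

E[Z | bag 1] = (3+11)/2 = 7.
E[Z | bag 2] = (2+12+9+4)/4 = 27/4.
E[Z | bag 3] = (5+1)/2 = 3.
E[Z] = (5/12)·(7) + (1/3)·(27/4) + (1/4)·(3) = 71/12.

71/12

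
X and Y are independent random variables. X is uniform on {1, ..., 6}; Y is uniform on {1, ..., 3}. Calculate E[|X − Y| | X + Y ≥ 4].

11/5

P(X + Y ≥ 4) = 5/6.
Summing |X−Y|·P(x,y) over outcomes with X + Y ≥ 4 gives 11/6.
E[|X − Y| | X + Y ≥ 4] = (11/6) / (5/6) = 11/5.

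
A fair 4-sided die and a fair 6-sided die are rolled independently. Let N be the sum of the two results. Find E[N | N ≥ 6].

P(N ≥ 6) = 7/12.
Σ over the event: 6·1/6 + 7·1/6 + 8·1/8 + 9·1/12 + 10·1/24 = 13/3.
E[N | N ≥ 6] = (13/3) / (7/12) = 52/7.

52/7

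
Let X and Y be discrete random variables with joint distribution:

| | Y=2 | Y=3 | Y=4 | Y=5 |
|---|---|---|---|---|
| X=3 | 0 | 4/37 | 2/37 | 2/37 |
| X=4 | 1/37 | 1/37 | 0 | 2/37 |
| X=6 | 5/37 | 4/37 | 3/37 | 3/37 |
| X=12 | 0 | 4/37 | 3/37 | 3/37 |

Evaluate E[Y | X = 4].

P(X = 4) = 4/37.
Σ Y·P over the event = 2·(1/37) + 3·(1/37) + 5·(2/37) = 15/37.
E[Y | X = 4] = (15/37) / (4/37) = 15/4.

15/4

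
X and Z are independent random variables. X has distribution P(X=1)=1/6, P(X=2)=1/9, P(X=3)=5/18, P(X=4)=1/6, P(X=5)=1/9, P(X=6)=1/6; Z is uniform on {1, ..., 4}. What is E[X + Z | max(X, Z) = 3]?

P(max(X, Z) = 3) = 5/18.
Summing (X+Z)·P(x,y) over outcomes with max(X, Z) = 3 gives 97/72.
E[X + Z | max(X, Z) = 3] = (97/72) / (5/18) = 97/20.

97/20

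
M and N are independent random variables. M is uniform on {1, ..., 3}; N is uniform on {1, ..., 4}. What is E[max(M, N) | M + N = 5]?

P(M + N = 5) = 1/4.
Summing max(M,N)·P(x,y) over outcomes with M + N = 5 gives 5/6.
E[max(M, N) | M + N = 5] = (5/6) / (1/4) = 10/3.

10/3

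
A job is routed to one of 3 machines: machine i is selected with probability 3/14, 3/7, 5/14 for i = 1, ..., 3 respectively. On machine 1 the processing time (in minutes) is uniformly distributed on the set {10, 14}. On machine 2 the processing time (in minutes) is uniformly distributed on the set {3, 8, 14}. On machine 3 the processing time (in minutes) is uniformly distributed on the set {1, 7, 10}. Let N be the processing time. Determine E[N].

E[N | machine 1] = (10+14)/2 = 12.
E[N | machine 2] = (3+8+14)/3 = 25/3.
E[N | machine 3] = (1+7+10)/3 = 6.
By the law of total expectation,
E[N] = (3/14)·(12) + (3/7)·(25/3) + (5/14)·(6) = 58/7.

58/7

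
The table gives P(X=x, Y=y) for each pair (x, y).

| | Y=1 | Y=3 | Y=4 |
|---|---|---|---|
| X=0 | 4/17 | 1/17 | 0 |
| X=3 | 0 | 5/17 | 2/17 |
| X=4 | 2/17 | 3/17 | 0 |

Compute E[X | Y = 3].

3

P(Y = 3) = 9/17.
Σ X·P over the event = 0·(1/17) + 3·(5/17) + 4·(3/17) = 27/17.
E[X | Y = 3] = (27/17) / (9/17) = 3.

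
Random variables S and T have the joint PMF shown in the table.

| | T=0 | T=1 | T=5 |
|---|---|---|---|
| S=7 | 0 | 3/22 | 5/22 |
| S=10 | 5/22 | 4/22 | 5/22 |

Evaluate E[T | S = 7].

P(S = 7) = 4/11.
Σ T·P over the event = 1·(3/22) + 5·(5/22) = 14/11.
E[T | S = 7] = (14/11) / (4/11) = 7/2.

7/2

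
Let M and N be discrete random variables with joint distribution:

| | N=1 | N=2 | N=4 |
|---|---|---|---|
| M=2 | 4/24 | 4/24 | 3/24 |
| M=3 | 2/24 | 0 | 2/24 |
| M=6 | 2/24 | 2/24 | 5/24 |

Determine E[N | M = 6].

26/9

P(M = 6) = 3/8.
Σ N·P over the event = 1·(2/24) + 2·(2/24) + 4·(5/24) = 13/12.
E[N | M = 6] = (13/12) / (3/8) = 26/9.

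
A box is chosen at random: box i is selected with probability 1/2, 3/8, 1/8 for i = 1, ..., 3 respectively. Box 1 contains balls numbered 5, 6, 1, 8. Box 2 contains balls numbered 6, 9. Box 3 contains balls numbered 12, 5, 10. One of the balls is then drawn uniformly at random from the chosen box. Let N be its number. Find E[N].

E[N | box 1] = (5+6+1+8)/4 = 5.
E[N | box 2] = (6+9)/2 = 15/2.
E[N | box 3] = (12+5+10)/3 = 9.
E[N] = (1/2)·(5) + (3/8)·(15/2) + (1/8)·(9) = 103/16.

103/16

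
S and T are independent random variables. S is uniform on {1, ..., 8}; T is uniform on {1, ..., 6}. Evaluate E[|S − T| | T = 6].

9/4

Outcomes with T = 6: (1,6), (2,6), (3,6), (4,6), (5,6), (6,6), (7,6), (8,6), each with probability 1/48.
E[|S − T| | T = 6] = (5 + 4 + 3 + 2 + 1 + 0 + 1 + 2) / 8 = 9/4.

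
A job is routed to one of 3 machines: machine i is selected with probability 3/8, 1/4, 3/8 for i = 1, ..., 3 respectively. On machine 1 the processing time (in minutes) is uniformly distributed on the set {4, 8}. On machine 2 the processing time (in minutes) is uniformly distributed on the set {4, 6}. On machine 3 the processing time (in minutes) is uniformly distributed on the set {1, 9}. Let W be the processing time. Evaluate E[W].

E[W | machine 1] = (4+8)/2 = 6.
E[W | machine 2] = (4+6)/2 = 5.
E[W | machine 3] = (1+9)/2 = 5.
E[W] = (3/8)·(6) + (1/4)·(5) + (3/8)·(5) = 43/8.

43/8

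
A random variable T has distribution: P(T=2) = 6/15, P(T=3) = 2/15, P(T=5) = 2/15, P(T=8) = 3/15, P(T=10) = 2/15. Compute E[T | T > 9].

10

P(T > 9) = 2/15.
Σ over the event: 10·2/15 = 4/3.
E[T | T > 9] = (4/3) / (2/15) = 10.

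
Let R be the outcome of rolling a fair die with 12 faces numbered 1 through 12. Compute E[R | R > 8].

21/2

Given R > 8, R is equally likely to be any of {9, 10, 11, 12}.
E[R | R > 8] = (9 + 10 + 11 + 12) / 4 = 21/2.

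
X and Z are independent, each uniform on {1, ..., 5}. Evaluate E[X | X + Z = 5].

Outcomes with X + Z = 5: (1,4), (2,3), (3,2), (4,1), each with probability 1/25.
E[X | X + Z = 5] = (1 + 2 + 3 + 4) / 4 = 5/2.

5/2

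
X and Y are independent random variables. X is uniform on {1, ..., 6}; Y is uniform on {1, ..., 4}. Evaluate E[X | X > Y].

P(X > Y) = 7/12.
Summing X·P(x,y) over outcomes with X > Y gives 8/3.
E[X | X > Y] = (8/3) / (7/12) = 32/7.

32/7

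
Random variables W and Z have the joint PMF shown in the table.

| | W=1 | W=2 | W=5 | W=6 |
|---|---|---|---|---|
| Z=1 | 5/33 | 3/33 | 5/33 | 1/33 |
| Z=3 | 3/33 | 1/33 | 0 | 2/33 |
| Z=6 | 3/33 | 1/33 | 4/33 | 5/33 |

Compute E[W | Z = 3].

P(Z = 3) = 2/11.
Σ W·P over the event = 1·(3/33) + 2·(1/33) + 6·(2/33) = 17/33.
E[W | Z = 3] = (17/33) / (2/11) = 17/6.

17/6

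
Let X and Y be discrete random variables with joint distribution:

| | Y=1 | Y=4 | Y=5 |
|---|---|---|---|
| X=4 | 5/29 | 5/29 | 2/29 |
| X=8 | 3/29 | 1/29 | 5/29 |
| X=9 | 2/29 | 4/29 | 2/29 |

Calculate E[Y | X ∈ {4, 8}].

67/21

P(X ∈ {4, 8}) = 21/29.
Σ Y·P over the event = 1·(5/29) + 4·(5/29) + 5·(2/29) + 1·(3/29) + 4·(1/29) + 5·(5/29) = 67/29.
E[Y | X ∈ {4, 8}] = (67/29) / (21/29) = 67/21.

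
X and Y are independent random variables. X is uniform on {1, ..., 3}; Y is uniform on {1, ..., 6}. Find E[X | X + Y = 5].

2

P(X + Y = 5) = 1/6.
Summing X·P(x,y) over outcomes with X + Y = 5 gives 1/3.
E[X | X + Y = 5] = (1/3) / (1/6) = 2.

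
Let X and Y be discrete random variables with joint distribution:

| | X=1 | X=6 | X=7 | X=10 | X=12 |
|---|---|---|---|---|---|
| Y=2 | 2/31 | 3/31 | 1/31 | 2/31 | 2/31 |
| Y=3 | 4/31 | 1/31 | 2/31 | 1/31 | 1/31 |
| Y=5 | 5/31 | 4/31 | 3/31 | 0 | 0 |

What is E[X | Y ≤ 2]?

P(Y ≤ 2) = 10/31.
Σ X·P over the event = 1·(2/31) + 6·(3/31) + 7·(1/31) + 10·(2/31) + 12·(2/31) = 71/31.
E[X | Y ≤ 2] = (71/31) / (10/31) = 71/10.

71/10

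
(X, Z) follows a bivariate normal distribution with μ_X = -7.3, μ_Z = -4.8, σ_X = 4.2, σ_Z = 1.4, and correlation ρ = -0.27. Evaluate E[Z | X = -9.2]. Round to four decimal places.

-4.6290

The regression of Z on X has slope ρ·σ_Z/σ_X and passes through (μ_X, μ_Z).
E[Z | X=-9.2] = -4.8 + (-0.27)·(1.4/4.2)·(-9.2 − (-7.3)) = -4.8 + (-0.09)·(-1.9) = -4.6290.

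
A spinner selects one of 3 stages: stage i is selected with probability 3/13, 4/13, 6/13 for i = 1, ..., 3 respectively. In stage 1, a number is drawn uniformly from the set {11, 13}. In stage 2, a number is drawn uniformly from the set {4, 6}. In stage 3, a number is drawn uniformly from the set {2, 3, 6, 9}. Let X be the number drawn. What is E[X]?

86/13

E[X | stage 1] = (11+13)/2 = 12.
E[X | stage 2] = (4+6)/2 = 5.
E[X | stage 3] = (2+3+6+9)/4 = 5.
By the law of total expectation,
E[X] = (3/13)·(12) + (4/13)·(5) + (6/13)·(5) = 86/13.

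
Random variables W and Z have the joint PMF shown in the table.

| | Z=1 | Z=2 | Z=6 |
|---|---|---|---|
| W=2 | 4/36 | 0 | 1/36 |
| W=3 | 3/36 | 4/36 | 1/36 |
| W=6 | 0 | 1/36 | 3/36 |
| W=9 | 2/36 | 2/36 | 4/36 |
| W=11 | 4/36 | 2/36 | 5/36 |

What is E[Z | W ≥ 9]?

P(W ≥ 9) = 19/36.
Σ Z·P over the event = 1·(2/36) + 2·(2/36) + 6·(4/36) + 1·(4/36) + 2·(2/36) + 6·(5/36) = 17/9.
E[Z | W ≥ 9] = (17/9) / (19/36) = 68/19.

68/19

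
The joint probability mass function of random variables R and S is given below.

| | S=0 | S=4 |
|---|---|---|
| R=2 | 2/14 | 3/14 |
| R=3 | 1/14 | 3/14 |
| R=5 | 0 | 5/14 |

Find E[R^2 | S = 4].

P(S = 4) = 11/14.
Σ R^2·P over the event = 4·(3/14) + 9·(3/14) + 25·(5/14) = 82/7.
E[R^2 | S = 4] = (82/7) / (11/14) = 164/11.

164/11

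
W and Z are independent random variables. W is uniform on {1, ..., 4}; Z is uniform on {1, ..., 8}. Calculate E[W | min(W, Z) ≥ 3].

P(min(W, Z) ≥ 3) = 3/8.
Summing W·P(x,y) over outcomes with min(W, Z) ≥ 3 gives 21/16.
E[W | min(W, Z) ≥ 3] = (21/16) / (3/8) = 7/2.

7/2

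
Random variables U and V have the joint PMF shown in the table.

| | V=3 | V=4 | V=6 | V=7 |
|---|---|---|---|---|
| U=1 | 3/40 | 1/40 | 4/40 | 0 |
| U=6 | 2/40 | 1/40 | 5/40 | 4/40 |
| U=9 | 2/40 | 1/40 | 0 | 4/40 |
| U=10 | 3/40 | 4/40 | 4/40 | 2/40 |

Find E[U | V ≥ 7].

P(V ≥ 7) = 1/4.
Σ U·P over the event = 6·(4/40) + 9·(4/40) + 10·(2/40) = 2.
E[U | V ≥ 7] = (2) / (1/4) = 8.

8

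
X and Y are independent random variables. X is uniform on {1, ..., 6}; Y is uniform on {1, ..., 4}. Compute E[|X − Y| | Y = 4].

3/2

P(Y = 4) = 1/4.
Summing |X−Y|·P(x,y) over outcomes with Y = 4 gives 3/8.
E[|X − Y| | Y = 4] = (3/8) / (1/4) = 3/2.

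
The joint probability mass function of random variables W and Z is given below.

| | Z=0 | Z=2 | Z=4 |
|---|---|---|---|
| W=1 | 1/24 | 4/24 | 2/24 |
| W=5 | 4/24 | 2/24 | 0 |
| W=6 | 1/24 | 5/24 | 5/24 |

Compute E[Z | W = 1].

16/7

P(W = 1) = 7/24.
Σ Z·P over the event = 0·(1/24) + 2·(4/24) + 4·(2/24) = 2/3.
E[Z | W = 1] = (2/3) / (7/24) = 16/7.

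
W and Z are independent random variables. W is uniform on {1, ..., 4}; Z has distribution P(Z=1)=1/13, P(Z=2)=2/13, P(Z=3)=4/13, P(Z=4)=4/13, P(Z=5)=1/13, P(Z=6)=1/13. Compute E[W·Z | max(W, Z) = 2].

14/5

P(max(W, Z) = 2) = 5/52.
Summing WZ·P(x,y) over outcomes with max(W, Z) = 2 gives 7/26.
E[W·Z | max(W, Z) = 2] = (7/26) / (5/52) = 14/5.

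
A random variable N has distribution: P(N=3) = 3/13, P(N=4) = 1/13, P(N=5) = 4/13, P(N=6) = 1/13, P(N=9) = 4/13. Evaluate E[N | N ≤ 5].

33/8

P(N ≤ 5) = 8/13.
Σ over the event: 3·3/13 + 4·1/13 + 5·4/13 = 33/13.
E[N | N ≤ 5] = (33/13) / (8/13) = 33/8.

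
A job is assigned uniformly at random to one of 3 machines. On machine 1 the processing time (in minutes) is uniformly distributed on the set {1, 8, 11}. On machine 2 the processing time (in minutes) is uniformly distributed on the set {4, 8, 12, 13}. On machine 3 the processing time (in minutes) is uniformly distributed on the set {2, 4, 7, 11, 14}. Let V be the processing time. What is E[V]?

1411/180

E[V | machine 1] = (1+8+11)/3 = 20/3.
E[V | machine 2] = (4+8+12+13)/4 = 37/4.
E[V | machine 3] = (2+4+7+11+14)/5 = 38/5.
By the law of total expectation,
E[V] = (1/3)·(20/3) + (1/3)·(37/4) + (1/3)·(38/5) = 1411/180.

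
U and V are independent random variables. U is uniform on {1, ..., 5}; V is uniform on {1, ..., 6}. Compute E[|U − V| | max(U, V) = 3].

6/5

Outcomes with max(U, V) = 3: (1,3), (2,3), (3,1), (3,2), (3,3), each with probability 1/30.
E[|U − V| | max(U, V) = 3] = (2 + 1 + 2 + 1 + 0) / 5 = 6/5.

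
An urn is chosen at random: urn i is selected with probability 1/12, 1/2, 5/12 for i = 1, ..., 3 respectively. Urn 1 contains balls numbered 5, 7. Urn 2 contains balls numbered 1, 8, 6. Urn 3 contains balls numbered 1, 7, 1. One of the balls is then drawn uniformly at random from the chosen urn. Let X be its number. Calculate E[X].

17/4

E[X | urn 1] = (5+7)/2 = 6.
E[X | urn 2] = (1+8+6)/3 = 5.
E[X | urn 3] = (1+7+1)/3 = 3.
By the law of total expectation,
E[X] = (1/12)·(6) + (1/2)·(5) + (5/12)·(3) = 17/4.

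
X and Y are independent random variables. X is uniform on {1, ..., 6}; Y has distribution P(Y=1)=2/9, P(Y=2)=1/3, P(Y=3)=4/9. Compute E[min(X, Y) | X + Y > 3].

98/47

P(X + Y > 3) = 47/54.
Summing min(X,Y)·P(x,y) over outcomes with X + Y > 3 gives 49/27.
E[min(X, Y) | X + Y > 3] = (49/27) / (47/54) = 98/47.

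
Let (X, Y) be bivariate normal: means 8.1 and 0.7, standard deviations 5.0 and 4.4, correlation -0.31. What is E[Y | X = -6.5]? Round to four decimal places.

4.6829

E[Y | X=x] = μ_Y + ρ(σ_Y/σ_X)(x − μ_X) for jointly normal variables.
E[Y | X=-6.5] = 0.7 + (-0.31)·(4.4/5.0)·(-6.5 − (8.1)) = 0.7 + (-0.2728)·(-14.6) = 4.6829.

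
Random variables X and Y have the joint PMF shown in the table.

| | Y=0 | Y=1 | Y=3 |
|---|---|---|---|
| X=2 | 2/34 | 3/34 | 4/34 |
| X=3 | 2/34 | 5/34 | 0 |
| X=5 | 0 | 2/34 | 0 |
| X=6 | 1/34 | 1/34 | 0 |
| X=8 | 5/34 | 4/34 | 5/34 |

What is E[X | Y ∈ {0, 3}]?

P(Y ∈ {0, 3}) = 19/34.
Σ X·P over the event = 2·(2/34) + 2·(4/34) + 3·(2/34) + 6·(1/34) + 8·(5/34) + 8·(5/34) = 52/17.
E[X | Y ∈ {0, 3}] = (52/17) / (19/34) = 104/19.

104/19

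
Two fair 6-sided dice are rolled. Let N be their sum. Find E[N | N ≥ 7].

26/3

P(N ≥ 7) = 7/12.
Σ over the event: 7·1/6 + 8·5/36 + 9·1/9 + 10·1/12 + 11·1/18 + 12·1/36 = 91/18.
E[N | N ≥ 7] = (91/18) / (7/12) = 26/3.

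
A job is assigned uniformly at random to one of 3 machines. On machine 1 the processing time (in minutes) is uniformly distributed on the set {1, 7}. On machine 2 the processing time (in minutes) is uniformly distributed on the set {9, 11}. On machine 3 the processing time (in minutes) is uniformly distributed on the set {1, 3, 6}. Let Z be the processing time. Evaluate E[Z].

E[Z | machine 1] = (1+7)/2 = 4.
E[Z | machine 2] = (9+11)/2 = 10.
E[Z | machine 3] = (1+3+6)/3 = 10/3.
By the law of total expectation,
E[Z] = (1/3)·(4) + (1/3)·(10) + (1/3)·(10/3) = 52/9.

52/9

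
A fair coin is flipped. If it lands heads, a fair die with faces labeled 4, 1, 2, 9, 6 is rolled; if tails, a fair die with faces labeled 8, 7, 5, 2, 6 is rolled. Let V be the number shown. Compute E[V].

E[V | heads] = (4+1+2+9+6)/5 = 22/5.
E[V | tails] = (8+7+5+2+6)/5 = 28/5.
By the law of total expectation,
E[V] = (1/2)·(22/5) + (1/2)·(28/5) = 5.

5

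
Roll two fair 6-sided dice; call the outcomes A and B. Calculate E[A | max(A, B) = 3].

Outcomes with max(A, B) = 3: (1,3), (2,3), (3,1), (3,2), (3,3), each with probability 1/36.
E[A | max(A, B) = 3] = (1 + 2 + 3 + 3 + 3) / 5 = 12/5.

12/5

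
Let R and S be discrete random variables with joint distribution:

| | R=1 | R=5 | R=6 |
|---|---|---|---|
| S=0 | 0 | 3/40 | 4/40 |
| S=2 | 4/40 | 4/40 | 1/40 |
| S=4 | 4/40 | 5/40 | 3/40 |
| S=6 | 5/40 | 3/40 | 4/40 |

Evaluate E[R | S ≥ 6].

P(S ≥ 6) = 3/10.
Σ R·P over the event = 1·(5/40) + 5·(3/40) + 6·(4/40) = 11/10.
E[R | S ≥ 6] = (11/10) / (3/10) = 11/3.

11/3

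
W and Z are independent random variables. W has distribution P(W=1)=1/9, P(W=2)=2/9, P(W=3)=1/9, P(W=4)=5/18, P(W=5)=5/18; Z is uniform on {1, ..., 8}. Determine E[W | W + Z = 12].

P(W + Z = 12) = 5/72.
Summing W·P(x,y) over outcomes with W + Z = 12 gives 5/16.
E[W | W + Z = 12] = (5/16) / (5/72) = 9/2.

9/2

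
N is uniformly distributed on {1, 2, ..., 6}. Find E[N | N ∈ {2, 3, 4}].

3

P(N ∈ {2, 3, 4}) = 1/2.
Σ over the event: 2·1/6 + 3·1/6 + 4·1/6 = 3/2.
E[N | N ∈ {2, 3, 4}] = (3/2) / (1/2) = 3.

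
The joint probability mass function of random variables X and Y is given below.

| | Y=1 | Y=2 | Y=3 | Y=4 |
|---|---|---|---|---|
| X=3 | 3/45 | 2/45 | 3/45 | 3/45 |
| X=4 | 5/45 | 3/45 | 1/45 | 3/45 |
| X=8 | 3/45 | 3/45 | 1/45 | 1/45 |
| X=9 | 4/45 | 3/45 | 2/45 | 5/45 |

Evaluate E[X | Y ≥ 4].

P(Y ≥ 4) = 4/15.
Σ X·P over the event = 3·(3/45) + 4·(3/45) + 8·(1/45) + 9·(5/45) = 74/45.
E[X | Y ≥ 4] = (74/45) / (4/15) = 37/6.

37/6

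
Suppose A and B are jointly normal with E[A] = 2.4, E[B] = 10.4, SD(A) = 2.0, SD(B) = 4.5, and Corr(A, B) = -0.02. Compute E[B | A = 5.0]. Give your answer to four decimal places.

For a bivariate normal, E[B | A=x] = μ_B + ρ·(σ_B/σ_A)·(x − μ_A).
E[B | A=5.0] = 10.4 + (-0.02)·(4.5/2.0)·(5.0 − (2.4)) = 10.4 + (-0.045)·(2.6) = 10.2830.

10.2830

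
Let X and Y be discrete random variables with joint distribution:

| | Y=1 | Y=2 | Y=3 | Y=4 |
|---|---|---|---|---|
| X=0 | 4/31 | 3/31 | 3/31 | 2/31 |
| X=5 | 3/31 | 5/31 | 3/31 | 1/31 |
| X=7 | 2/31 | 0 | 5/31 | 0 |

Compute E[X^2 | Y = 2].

P(Y = 2) = 8/31.
Σ X^2·P over the event = 0·(3/31) + 25·(5/31) = 125/31.
E[X^2 | Y = 2] = (125/31) / (8/31) = 125/8.

125/8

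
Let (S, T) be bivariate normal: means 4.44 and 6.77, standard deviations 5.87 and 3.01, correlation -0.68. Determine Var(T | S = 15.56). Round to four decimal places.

4.8707

Var(T | S=x) = (1 − ρ²)·σ_T².
Var(T | S=15.56) = (3.01)²·(1 − (-0.68)²) = 9.0601·0.5376 = 4.8707.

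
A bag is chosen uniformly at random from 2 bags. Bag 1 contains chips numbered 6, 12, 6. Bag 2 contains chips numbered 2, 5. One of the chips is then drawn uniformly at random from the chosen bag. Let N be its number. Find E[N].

E[N | bag 1] = (6+12+6)/3 = 8.
E[N | bag 2] = (2+5)/2 = 7/2.
E[N] = (1/2)·(8) + (1/2)·(7/2) = 23/4.

23/4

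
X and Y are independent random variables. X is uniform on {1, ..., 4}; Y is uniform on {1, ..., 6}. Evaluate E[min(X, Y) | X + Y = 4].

4/3

Outcomes with X + Y = 4: (1,3), (2,2), (3,1), each with probability 1/24.
E[min(X, Y) | X + Y = 4] = (1 + 2 + 1) / 3 = 4/3.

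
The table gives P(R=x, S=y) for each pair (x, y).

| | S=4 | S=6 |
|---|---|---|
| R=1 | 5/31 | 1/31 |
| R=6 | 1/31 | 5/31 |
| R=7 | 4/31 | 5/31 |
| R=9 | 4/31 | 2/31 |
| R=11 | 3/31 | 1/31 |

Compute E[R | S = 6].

95/14

P(S = 6) = 14/31.
Σ R·P over the event = 1·(1/31) + 6·(5/31) + 7·(5/31) + 9·(2/31) + 11·(1/31) = 95/31.
E[R | S = 6] = (95/31) / (14/31) = 95/14.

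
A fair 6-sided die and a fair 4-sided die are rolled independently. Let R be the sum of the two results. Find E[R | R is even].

6

P(R is even) = 1/2.
Σ over the event: 2·1/24 + 4·1/8 + 6·1/6 + 8·1/8 + 10·1/24 = 3.
E[R | R is even] = (3) / (1/2) = 6.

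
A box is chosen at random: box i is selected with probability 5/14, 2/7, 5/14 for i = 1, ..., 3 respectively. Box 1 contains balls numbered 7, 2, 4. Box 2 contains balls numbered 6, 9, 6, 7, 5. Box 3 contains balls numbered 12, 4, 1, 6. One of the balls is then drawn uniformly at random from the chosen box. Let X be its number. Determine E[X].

4609/840

E[X | box 1] = (7+2+4)/3 = 13/3.
E[X | box 2] = (6+9+6+7+5)/5 = 33/5.
E[X | box 3] = (12+4+1+6)/4 = 23/4.
E[X] = (5/14)·(13/3) + (2/7)·(33/5) + (5/14)·(23/4) = 4609/840.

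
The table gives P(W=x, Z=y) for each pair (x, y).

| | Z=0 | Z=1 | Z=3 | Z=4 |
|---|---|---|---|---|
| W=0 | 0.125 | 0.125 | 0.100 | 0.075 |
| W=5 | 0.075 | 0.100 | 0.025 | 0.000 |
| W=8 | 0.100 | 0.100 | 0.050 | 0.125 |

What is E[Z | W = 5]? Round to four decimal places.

P(W = 5) = 0.200.
Summing Z·P(W=x,Z=y) over the conditioning event gives 0.175.
E[Z | W = 5] = (0.175) / (0.200) = 0.8750.

0.8750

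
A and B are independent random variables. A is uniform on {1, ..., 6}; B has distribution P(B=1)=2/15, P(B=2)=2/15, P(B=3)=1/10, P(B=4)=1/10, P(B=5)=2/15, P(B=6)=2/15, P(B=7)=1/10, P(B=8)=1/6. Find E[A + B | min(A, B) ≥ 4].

P(min(A, B) ≥ 4) = 19/60.
Summing (A+B)·P(x,y) over outcomes with min(A, B) ≥ 4 gives 53/15.
E[A + B | min(A, B) ≥ 4] = (53/15) / (19/60) = 212/19.

212/19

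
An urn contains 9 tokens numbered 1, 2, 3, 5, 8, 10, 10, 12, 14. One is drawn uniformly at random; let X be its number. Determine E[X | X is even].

P(X is even) = 2/3.
Σ over the event: 2·1/9 + 8·1/9 + 10·2/9 + 12·1/9 + 14·1/9 = 56/9.
E[X | X is even] = (56/9) / (2/3) = 28/3.

28/3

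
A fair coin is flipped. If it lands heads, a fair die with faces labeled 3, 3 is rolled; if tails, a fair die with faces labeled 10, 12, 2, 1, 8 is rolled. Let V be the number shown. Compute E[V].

E[V | heads] = (3+3)/2 = 3.
E[V | tails] = (10+12+2+1+8)/5 = 33/5.
E[V] = (1/2)·(3) + (1/2)·(33/5) = 24/5.

24/5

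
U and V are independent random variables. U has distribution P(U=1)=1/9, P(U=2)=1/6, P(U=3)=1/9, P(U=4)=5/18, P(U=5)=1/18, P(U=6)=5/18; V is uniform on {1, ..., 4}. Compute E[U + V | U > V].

317/46

P(U > V) = 23/36.
Summing (U+V)·P(x,y) over outcomes with U > V gives 317/72.
E[U + V | U > V] = (317/72) / (23/36) = 317/46.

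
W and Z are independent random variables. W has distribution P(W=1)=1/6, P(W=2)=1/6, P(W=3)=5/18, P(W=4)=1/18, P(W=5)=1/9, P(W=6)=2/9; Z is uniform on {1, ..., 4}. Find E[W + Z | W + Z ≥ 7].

P(W + Z ≥ 7) = 29/72.
Summing (W+Z)·P(x,y) over outcomes with W + Z ≥ 7 gives 13/4.
E[W + Z | W + Z ≥ 7] = (13/4) / (29/72) = 234/29.

234/29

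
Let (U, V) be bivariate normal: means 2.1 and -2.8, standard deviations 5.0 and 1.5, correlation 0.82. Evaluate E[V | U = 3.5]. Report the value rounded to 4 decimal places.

The regression of V on U has slope ρ·σ_V/σ_U and passes through (μ_U, μ_V).
E[V | U=3.5] = -2.8 + (0.82)·(1.5/5.0)·(3.5 − (2.1)) = -2.8 + (0.246)·(1.4) = -2.4556.

-2.4556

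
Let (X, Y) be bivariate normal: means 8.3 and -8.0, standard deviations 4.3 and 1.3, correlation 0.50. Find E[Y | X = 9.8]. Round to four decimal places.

-7.7733

E[Y | X=x] = μ_Y + ρ(σ_Y/σ_X)(x − μ_X) for jointly normal variables.
E[Y | X=9.8] = -8.0 + (0.50)·(1.3/4.3)·(9.8 − (8.3)) = -8.0 + (0.15116)·(1.5) = -7.7733.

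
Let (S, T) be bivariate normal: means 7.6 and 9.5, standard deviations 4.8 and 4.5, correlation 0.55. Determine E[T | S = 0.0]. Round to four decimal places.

5.5813

E[T | S=x] = μ_T + ρ(σ_T/σ_S)(x − μ_S) for jointly normal variables.
E[T | S=0.0] = 9.5 + (0.55)·(4.5/4.8)·(0.0 − (7.6)) = 9.5 + (0.51562)·(-7.6) = 5.5813.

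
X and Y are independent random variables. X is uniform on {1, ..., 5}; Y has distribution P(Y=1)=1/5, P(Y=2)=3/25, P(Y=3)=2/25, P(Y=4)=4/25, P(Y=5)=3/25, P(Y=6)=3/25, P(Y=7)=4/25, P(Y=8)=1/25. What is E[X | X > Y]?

144/37

P(X > Y) = 37/125.
Summing X·P(x,y) over outcomes with X > Y gives 144/125.
E[X | X > Y] = (144/125) / (37/125) = 144/37.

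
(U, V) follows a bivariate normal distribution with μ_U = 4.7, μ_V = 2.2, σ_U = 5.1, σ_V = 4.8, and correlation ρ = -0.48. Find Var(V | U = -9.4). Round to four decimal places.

17.7316

Var(V | U=x) = (1 − ρ²)·σ_V².
Var(V | U=-9.4) = (4.8)²·(1 − (-0.48)²) = 23.04·0.7696 = 17.7316.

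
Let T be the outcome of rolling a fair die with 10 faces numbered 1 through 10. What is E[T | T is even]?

6

Given T is even, T is equally likely to be any of {2, 4, 6, 8, 10}.
E[T | T is even] = (2 + 4 + 6 + 8 + 10) / 5 = 6.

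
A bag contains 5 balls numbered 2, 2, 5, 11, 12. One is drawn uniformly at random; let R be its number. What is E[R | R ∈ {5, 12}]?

P(R ∈ {5, 12}) = 2/5.
Σ over the event: 5·1/5 + 12·1/5 = 17/5.
E[R | R ∈ {5, 12}] = (17/5) / (2/5) = 17/2.

17/2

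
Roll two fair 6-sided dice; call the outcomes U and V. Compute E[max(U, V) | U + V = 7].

5

P(U + V = 7) = 1/6.
Summing max(U,V)·P(x,y) over outcomes with U + V = 7 gives 5/6.
E[max(U, V) | U + V = 7] = (5/6) / (1/6) = 5.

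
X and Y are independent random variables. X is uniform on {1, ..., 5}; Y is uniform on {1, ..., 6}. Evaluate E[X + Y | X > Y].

P(X > Y) = 1/3.
Summing (X+Y)·P(x,y) over outcomes with X > Y gives 2.
E[X + Y | X > Y] = (2) / (1/3) = 6.

6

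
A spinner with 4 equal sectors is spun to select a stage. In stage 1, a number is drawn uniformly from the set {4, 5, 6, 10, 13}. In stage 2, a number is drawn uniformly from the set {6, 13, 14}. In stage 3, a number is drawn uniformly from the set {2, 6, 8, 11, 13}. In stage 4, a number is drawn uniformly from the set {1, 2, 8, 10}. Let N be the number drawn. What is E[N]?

637/80

E[N | stage 1] = (4+5+6+10+13)/5 = 38/5.
E[N | stage 2] = (6+13+14)/3 = 11.
E[N | stage 3] = (2+6+8+11+13)/5 = 8.
E[N | stage 4] = (1+2+8+10)/4 = 21/4.
By the law of total expectation,
E[N] = (1/4)·(38/5) + (1/4)·(11) + (1/4)·(8) + (1/4)·(21/4) = 637/80.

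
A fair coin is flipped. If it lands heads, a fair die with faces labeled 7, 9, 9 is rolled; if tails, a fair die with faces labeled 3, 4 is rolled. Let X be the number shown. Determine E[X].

71/12

E[X | heads] = (7+9+9)/3 = 25/3.
E[X | tails] = (3+4)/2 = 7/2.
By the law of total expectation,
E[X] = (1/2)·(25/3) + (1/2)·(7/2) = 71/12.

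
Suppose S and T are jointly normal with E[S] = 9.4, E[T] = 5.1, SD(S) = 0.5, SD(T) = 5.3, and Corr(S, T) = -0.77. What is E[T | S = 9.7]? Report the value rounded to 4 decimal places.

The regression of T on S has slope ρ·σ_T/σ_S and passes through (μ_S, μ_T).
E[T | S=9.7] = 5.1 + (-0.77)·(5.3/0.5)·(9.7 − (9.4)) = 5.1 + (-8.162)·(0.3) = 2.6514.

2.6514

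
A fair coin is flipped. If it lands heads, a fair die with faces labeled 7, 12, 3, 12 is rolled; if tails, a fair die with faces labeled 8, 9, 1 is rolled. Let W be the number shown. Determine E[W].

E[W | heads] = (7+12+3+12)/4 = 17/2.
E[W | tails] = (8+9+1)/3 = 6.
By the law of total expectation,
E[W] = (1/2)·(17/2) + (1/2)·(6) = 29/4.

29/4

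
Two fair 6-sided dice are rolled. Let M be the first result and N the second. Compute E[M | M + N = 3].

3/2

P(M + N = 3) = 1/18.
Summing M·P(x,y) over outcomes with M + N = 3 gives 1/12.
E[M | M + N = 3] = (1/12) / (1/18) = 3/2.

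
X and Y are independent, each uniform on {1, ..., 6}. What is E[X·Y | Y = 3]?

21/2

P(Y = 3) = 1/6.
Summing XY·P(x,y) over outcomes with Y = 3 gives 7/4.
E[X·Y | Y = 3] = (7/4) / (1/6) = 21/2.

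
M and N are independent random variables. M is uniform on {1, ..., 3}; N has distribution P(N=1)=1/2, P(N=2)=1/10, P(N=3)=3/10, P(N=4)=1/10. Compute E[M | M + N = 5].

2

P(M + N = 5) = 1/6.
Summing M·P(x,y) over outcomes with M + N = 5 gives 1/3.
E[M | M + N = 5] = (1/3) / (1/6) = 2.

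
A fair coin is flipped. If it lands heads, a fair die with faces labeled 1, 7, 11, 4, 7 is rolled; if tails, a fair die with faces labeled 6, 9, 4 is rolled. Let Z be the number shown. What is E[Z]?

37/6

E[Z | heads] = (1+7+11+4+7)/5 = 6.
E[Z | tails] = (6+9+4)/3 = 19/3.
E[Z] = (1/2)·(6) + (1/2)·(19/3) = 37/6.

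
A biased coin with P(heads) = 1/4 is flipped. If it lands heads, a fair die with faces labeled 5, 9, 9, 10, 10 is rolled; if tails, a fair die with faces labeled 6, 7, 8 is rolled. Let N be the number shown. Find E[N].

37/5

E[N | heads] = (5+9+9+10+10)/5 = 43/5.
E[N | tails] = (6+7+8)/3 = 7.
E[N] = (1/4)·(43/5) + (3/4)·(7) = 37/5.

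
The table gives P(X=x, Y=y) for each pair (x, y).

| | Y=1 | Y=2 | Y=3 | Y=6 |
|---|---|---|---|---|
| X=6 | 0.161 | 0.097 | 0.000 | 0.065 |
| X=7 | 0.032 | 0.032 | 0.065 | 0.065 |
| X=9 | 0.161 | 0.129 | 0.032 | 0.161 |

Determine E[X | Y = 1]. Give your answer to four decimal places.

7.4548

P(Y = 1) = 0.354.
Summing X·P(X=x,Y=y) over the conditioning event gives 2.639.
E[X | Y = 1] = (2.639) / (0.354) = 7.4548.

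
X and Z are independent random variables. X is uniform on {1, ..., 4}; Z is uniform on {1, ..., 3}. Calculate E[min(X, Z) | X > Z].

P(X > Z) = 1/2.
Summing min(X,Z)·P(x,y) over outcomes with X > Z gives 5/6.
E[min(X, Z) | X > Z] = (5/6) / (1/2) = 5/3.

5/3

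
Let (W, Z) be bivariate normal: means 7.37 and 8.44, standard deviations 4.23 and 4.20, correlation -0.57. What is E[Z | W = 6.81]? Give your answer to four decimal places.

E[Z | W=x] = μ_Z + ρ(σ_Z/σ_W)(x − μ_W) for jointly normal variables.
E[Z | W=6.81] = 8.44 + (-0.57)·(4.20/4.23)·(6.81 − (7.37)) = 8.44 + (-0.56596)·(-0.56) = 8.7569.

8.7569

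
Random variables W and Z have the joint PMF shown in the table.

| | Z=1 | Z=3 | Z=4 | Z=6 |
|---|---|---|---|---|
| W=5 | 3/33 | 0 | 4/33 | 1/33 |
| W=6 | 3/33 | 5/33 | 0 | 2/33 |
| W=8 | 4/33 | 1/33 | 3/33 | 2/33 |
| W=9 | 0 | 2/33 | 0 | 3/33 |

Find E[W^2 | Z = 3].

203/4

P(Z = 3) = 8/33.
Σ W^2·P over the event = 36·(5/33) + 64·(1/33) + 81·(2/33) = 406/33.
E[W^2 | Z = 3] = (406/33) / (8/33) = 203/4.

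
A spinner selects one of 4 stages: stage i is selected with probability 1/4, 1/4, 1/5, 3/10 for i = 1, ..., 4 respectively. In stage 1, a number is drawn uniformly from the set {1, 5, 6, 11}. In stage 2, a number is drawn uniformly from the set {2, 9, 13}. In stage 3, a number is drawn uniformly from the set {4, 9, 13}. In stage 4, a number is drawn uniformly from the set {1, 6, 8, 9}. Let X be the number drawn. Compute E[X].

1673/240

E[X | stage 1] = (1+5+6+11)/4 = 23/4.
E[X | stage 2] = (2+9+13)/3 = 8.
E[X | stage 3] = (4+9+13)/3 = 26/3.
E[X | stage 4] = (1+6+8+9)/4 = 6.
E[X] = (1/4)·(23/4) + (1/4)·(8) + (1/5)·(26/3) + (3/10)·(6) = 1673/240.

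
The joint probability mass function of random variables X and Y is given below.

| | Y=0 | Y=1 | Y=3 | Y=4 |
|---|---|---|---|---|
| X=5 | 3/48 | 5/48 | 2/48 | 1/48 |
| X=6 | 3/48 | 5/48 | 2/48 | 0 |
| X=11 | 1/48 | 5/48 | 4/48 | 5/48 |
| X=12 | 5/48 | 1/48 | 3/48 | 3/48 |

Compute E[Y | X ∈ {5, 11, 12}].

P(X ∈ {5, 11, 12}) = 19/24.
Summing Y·P(X=x,Y=y) over the conditioning event gives 37/24.
E[Y | X ∈ {5, 11, 12}] = (37/24) / (19/24) = 37/19.

37/19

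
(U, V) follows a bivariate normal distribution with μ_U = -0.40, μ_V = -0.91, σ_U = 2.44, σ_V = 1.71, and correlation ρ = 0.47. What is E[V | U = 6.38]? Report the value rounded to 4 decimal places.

1.3232

The regression of V on U has slope ρ·σ_V/σ_U and passes through (μ_U, μ_V).
E[V | U=6.38] = -0.91 + (0.47)·(1.71/2.44)·(6.38 − (-0.40)) = -0.91 + (0.329385)·(6.78) = 1.3232.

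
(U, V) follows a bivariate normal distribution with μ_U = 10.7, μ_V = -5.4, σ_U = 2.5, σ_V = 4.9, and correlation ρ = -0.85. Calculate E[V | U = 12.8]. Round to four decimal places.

The regression of V on U has slope ρ·σ_V/σ_U and passes through (μ_U, μ_V).
E[V | U=12.8] = -5.4 + (-0.85)·(4.9/2.5)·(12.8 − (10.7)) = -5.4 + (-1.666)·(2.1) = -8.8986.

-8.8986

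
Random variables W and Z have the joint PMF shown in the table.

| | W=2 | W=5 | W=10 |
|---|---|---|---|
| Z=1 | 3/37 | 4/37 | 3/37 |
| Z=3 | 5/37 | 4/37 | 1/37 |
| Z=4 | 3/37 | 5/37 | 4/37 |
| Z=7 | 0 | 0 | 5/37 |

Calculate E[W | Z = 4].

71/12

P(Z = 4) = 12/37.
Σ W·P over the event = 2·(3/37) + 5·(5/37) + 10·(4/37) = 71/37.
E[W | Z = 4] = (71/37) / (12/37) = 71/12.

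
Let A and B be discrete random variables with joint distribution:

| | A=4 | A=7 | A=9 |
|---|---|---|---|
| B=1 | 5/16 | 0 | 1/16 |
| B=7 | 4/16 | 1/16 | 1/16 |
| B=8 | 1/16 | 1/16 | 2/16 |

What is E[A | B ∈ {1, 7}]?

P(B ∈ {1, 7}) = 3/4.
Σ A·P over the event = 4·(5/16) + 4·(4/16) + 7·(1/16) + 9·(1/16) + 9·(1/16) = 61/16.
E[A | B ∈ {1, 7}] = (61/16) / (3/4) = 61/12.

61/12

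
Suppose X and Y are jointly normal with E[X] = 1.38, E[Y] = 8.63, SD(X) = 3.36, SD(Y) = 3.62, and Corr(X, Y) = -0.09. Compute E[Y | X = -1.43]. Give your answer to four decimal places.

E[Y | X=x] = μ_Y + ρ(σ_Y/σ_X)(x − μ_X) for jointly normal variables.
E[Y | X=-1.43] = 8.63 + (-0.09)·(3.62/3.36)·(-1.43 − (1.38)) = 8.63 + (-0.096964)·(-2.81) = 8.9025.

8.9025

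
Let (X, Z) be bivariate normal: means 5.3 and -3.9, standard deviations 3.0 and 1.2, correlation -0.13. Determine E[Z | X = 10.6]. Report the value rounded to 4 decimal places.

The regression of Z on X has slope ρ·σ_Z/σ_X and passes through (μ_X, μ_Z).
E[Z | X=10.6] = -3.9 + (-0.13)·(1.2/3.0)·(10.6 − (5.3)) = -3.9 + (-0.052)·(5.3) = -4.1756.

-4.1756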